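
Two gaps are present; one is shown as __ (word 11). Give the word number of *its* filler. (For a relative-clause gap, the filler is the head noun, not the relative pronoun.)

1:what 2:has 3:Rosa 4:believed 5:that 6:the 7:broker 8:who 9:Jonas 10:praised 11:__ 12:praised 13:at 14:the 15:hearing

The marked gap is inside the relative clause, the direct object of "praised".
Its filler is the head noun "broker" (via "who"), at word 7.
(The other dependency links word 1 to a gap after word 12.)

7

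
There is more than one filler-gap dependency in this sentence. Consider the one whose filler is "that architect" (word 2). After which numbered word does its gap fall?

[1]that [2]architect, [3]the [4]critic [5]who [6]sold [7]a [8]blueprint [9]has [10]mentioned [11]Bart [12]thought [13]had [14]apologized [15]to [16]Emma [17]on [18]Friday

The displaced element is "that architect" (word 2).
It is linked across 2 clause boundaries (Ø → Ø).
It functions as the subject of "apologized", so the gap sits immediately after word 12 ("thought").
Base order: The critic who sold a blueprint has mentioned Bart thought that that architect had apologized to Emma on Friday.

12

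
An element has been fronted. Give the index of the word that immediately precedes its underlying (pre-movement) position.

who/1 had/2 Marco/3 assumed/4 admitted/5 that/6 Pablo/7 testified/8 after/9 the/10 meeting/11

4

The displaced element is "who" (word 1).
It is linked across 1 clause boundary (Ø).
It functions as the subject of "admitted", so the gap sits immediately after word 4 ("assumed").
Base order: Marco had assumed that who admitted that Pablo testified after the meeting.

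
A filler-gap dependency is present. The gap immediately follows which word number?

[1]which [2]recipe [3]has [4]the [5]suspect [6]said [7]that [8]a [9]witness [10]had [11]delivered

11

The displaced element is "which recipe" (word 2).
It is linked across 1 clause boundary (that).
It functions as the direct object of "delivered", so the gap sits immediately after word 11 ("delivered").
Base order: The suspect has said that a witness had delivered which recipe.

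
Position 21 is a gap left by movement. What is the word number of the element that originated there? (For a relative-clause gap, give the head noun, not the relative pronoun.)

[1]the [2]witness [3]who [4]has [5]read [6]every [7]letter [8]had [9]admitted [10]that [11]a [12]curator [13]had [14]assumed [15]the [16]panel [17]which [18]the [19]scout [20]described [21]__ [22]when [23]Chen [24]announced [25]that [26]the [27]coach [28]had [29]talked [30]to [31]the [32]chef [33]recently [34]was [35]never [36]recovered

The gap at 21 is the object of "described", inside a relative clause.
The relative pronoun is "which" (word 17); it is bound by the head noun immediately before it.
Its filler is the head noun "panel", at word 16.

16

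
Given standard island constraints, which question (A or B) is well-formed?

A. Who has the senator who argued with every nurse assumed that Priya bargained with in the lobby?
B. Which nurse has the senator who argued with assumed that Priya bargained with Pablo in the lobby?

A

In B, the wh-phrase is extracted from inside a complex-NP island (relative clause) (introduced by "who"), which blocks movement.
In A, the extraction path crosses only that-complement boundaries, which are transparent.
So A is grammatical.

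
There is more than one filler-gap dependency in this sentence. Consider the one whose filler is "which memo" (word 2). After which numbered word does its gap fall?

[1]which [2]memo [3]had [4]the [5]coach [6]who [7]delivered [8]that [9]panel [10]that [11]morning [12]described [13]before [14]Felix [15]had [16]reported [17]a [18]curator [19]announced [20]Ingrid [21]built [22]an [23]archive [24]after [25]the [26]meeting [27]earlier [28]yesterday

The displaced element is "which memo" (word 2).
It functions as the direct object of "described", so the gap sits immediately after word 12 ("described").
Base order: The coach who delivered that panel that morning had described which memo before Felix had reported a curator announced Ingrid built an archive after the meeting earlier yesterday.

12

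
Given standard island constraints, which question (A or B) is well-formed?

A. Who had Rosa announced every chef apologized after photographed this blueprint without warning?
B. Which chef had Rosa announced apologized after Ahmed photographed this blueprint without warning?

In A, the wh-phrase is extracted from inside an adjunct island (introduced by "after"), which blocks movement.
In B, the extraction path crosses only that-complement boundaries, which are transparent.
So B is grammatical.

B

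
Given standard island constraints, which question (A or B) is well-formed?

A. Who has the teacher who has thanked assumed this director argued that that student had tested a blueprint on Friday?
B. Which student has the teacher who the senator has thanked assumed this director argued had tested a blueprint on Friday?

B

In A, the wh-phrase is extracted from inside a complex-NP island (relative clause) (introduced by "who"), which blocks movement.
In B, the extraction path crosses only that-complement boundaries, which are transparent.
So B is grammatical.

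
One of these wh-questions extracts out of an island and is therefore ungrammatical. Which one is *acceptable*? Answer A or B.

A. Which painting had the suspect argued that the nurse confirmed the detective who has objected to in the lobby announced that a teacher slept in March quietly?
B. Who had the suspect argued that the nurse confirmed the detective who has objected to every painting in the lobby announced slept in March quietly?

In A, the wh-phrase is extracted from inside a complex-NP island (relative clause) (introduced by "who"), which blocks movement.
In B, the extraction path crosses only that-complement boundaries, which are transparent.
So B is grammatical.

B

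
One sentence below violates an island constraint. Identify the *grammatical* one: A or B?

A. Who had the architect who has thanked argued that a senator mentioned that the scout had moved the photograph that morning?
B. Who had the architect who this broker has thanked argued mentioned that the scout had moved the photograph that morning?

In A, the wh-phrase is extracted from inside a complex-NP island (relative clause) (introduced by "who"), which blocks movement.
In B, the extraction path crosses only that-complement boundaries, which are transparent.
So B is grammatical.

B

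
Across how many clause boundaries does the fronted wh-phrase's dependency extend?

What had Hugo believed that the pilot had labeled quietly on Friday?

"what" is extracted from the object of "labeled".
Boundaries crossed, outermost first: [that] — 1 in total.

1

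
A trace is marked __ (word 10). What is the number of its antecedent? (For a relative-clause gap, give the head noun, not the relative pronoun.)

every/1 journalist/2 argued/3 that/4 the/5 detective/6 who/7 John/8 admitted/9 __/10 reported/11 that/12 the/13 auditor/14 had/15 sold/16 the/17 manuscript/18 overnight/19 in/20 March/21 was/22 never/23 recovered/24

The gap at 10 is the subject of "reported", inside a relative clause.
The relative pronoun is "who" (word 7); it is bound by the head noun immediately before it.
Its filler is the head noun "detective", at word 6.

6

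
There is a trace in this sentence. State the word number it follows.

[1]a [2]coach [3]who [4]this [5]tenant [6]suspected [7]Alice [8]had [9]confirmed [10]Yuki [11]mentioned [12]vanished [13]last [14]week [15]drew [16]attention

The displaced element is "a coach" (word 2).
It is linked across 3 clause boundaries (Ø → Ø → Ø).
It functions as the subject of "vanished", so the gap sits immediately after word 11 ("mentioned").
Base order: This tenant suspected Alice had confirmed Yuki mentioned that a coach vanished last week.

11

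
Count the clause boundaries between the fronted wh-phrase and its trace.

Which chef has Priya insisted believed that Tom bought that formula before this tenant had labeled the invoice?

1

"which chef" is extracted from the subject of "believed".
Boundaries crossed, outermost first: [Ø] — 1 in total.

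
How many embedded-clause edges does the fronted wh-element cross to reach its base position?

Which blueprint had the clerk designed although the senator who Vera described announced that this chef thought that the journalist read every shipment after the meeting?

0

"which blueprint" originates inside the matrix clause — no clause boundary is crossed.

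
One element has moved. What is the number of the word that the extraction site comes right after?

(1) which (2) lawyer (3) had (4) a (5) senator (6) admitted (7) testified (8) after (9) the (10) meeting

The displaced element is "which lawyer" (word 2).
It is linked across 1 clause boundary (Ø).
It functions as the subject of "testified", so the gap sits immediately after word 6 ("admitted").
Base order: A senator had admitted that which lawyer testified after the meeting.

6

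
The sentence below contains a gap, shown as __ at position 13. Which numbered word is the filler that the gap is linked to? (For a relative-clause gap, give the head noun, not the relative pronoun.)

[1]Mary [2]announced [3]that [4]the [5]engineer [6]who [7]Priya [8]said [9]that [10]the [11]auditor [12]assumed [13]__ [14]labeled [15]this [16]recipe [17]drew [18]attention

The gap at 13 is the subject of "labeled", inside a relative clause.
The relative pronoun is "who" (word 6); it is bound by the head noun immediately before it.
Its filler is the head noun "engineer", at word 5.

5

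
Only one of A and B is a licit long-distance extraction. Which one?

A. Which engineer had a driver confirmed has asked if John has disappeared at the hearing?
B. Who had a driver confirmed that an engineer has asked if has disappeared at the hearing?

In B, the wh-phrase is extracted from inside a wh-island (introduced by "if"), which blocks movement.
In A, the extraction path crosses only that-complement boundaries, which are transparent.
So A is grammatical.

A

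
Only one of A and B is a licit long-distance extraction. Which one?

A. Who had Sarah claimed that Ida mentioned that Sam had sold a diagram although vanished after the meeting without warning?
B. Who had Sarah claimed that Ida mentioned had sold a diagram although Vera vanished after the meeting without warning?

In A, the wh-phrase is extracted from inside an adjunct island (introduced by "although"), which blocks movement.
In B, the extraction path crosses only that-complement boundaries, which are transparent.
So B is grammatical.

B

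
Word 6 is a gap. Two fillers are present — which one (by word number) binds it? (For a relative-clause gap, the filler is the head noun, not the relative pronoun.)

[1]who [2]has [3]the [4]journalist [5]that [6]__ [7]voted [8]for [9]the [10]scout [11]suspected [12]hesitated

4

The marked gap is inside the relative clause, the subject of "voted".
Its filler is the head noun "journalist" (via "that"), at word 4.
(The other dependency links word 1 to a gap after word 11.)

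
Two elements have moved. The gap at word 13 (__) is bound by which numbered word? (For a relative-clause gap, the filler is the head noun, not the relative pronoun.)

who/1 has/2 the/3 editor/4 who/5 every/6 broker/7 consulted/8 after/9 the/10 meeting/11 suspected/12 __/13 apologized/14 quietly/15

1

The marked gap is the subject of "apologized".
Its filler is the fronted wh-phrase "who", at word 1.
(The other dependency links word 4 to a gap after word 8.)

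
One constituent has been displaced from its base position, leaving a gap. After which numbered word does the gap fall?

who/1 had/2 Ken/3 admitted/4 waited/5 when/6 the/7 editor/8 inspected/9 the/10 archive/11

4

The displaced element is "who" (word 1).
It is linked across 1 clause boundary (Ø).
It functions as the subject of "waited", so the gap sits immediately after word 4 ("admitted").
Base order: Ken had admitted who waited when the editor inspected the archive.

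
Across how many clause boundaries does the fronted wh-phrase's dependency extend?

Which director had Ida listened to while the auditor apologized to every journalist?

"which director" originates inside the matrix clause — no clause boundary is crossed.

0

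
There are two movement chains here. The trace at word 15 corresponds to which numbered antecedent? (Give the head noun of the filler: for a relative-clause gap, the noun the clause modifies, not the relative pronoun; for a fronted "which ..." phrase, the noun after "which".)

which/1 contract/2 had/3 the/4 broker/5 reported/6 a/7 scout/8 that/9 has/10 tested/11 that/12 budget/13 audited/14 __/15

2

The marked gap is the direct object of "audited".
Its filler is the fronted wh-phrase "which contract", at word 2.
(The other dependency links word 8 to a gap after word 9.)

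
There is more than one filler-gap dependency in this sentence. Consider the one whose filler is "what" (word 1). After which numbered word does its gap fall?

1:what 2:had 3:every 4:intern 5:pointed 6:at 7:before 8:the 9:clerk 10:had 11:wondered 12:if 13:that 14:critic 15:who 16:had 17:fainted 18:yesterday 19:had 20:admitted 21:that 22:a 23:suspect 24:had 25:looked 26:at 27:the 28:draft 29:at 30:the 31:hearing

The displaced element is "what" (word 1).
It functions as the object of the preposition "at" of "pointed", so the gap sits immediately after word 6 ("at").
Base order: Every intern had pointed at what before the clerk had wondered if that critic who had fainted yesterday had admitted that a suspect had looked at the draft at the hearing.

6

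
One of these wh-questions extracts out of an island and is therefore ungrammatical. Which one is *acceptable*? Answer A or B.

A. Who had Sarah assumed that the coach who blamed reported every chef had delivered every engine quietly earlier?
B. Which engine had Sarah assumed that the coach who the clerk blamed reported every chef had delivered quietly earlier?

In A, the wh-phrase is extracted from inside a complex-NP island (relative clause) (introduced by "who"), which blocks movement.
In B, the extraction path crosses only that-complement boundaries, which are transparent.
So B is grammatical.

B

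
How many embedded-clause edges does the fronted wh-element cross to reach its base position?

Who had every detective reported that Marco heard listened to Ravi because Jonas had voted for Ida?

2

"who" is extracted from the subject of "listened".
Boundaries crossed, outermost first: [that], [Ø] — 2 in total.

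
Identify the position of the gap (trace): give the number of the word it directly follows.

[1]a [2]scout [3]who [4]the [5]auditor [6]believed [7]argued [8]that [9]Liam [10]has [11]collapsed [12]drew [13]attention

The displaced element is "a scout" (word 2).
It is linked across 1 clause boundary (Ø).
It functions as the subject of "argued", so the gap sits immediately after word 6 ("believed").
Base order: The auditor believed that a scout argued that Liam has collapsed.

6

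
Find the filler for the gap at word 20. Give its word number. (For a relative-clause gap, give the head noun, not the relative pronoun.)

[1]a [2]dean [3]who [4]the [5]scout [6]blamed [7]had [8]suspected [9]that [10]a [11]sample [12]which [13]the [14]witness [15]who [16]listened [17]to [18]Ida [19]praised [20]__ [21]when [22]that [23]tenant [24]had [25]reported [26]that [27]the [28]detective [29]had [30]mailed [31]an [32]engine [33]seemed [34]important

11

The gap at 20 is the object of "praised", inside a relative clause.
The relative pronoun is "which" (word 12); it is bound by the head noun immediately before it.
Its filler is the head noun "sample", at word 11.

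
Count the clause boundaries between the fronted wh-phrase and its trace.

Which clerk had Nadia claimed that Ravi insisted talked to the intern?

"which clerk" is extracted from the subject of "talked".
Boundaries crossed, outermost first: [that], [Ø] — 2 in total.

2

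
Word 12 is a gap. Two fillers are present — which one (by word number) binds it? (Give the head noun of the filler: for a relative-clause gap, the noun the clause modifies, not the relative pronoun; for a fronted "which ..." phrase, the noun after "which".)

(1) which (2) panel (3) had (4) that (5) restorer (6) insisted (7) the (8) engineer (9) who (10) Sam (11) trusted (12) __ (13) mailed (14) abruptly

8

The marked gap is inside the relative clause, the direct object of "trusted".
Its filler is the head noun "engineer" (via "who"), at word 8.
(The other dependency links word 2 to a gap after word 13.)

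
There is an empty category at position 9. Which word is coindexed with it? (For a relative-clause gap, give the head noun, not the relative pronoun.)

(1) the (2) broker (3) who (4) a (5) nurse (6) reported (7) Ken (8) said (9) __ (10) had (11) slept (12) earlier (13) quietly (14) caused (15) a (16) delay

The gap at 9 is the subject of "slept", inside a relative clause.
The relative pronoun is "who" (word 3); it is bound by the head noun immediately before it.
Its filler is the head noun "broker", at word 2.

2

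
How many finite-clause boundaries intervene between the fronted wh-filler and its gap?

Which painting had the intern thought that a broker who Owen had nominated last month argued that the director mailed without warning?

2

"which painting" is extracted from the object of "mailed".
Boundaries crossed, outermost first: [that], [that] — 2 in total.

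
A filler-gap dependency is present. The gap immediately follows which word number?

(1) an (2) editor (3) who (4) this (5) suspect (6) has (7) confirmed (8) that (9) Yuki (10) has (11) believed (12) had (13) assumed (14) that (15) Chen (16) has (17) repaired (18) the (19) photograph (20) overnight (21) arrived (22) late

The displaced element is "an editor" (word 2).
It is linked across 2 clause boundaries (that → Ø).
It functions as the subject of "assumed", so the gap sits immediately after word 11 ("believed").
Base order: This suspect has confirmed that Yuki has believed an editor had assumed that Chen has repaired the photograph overnight.

11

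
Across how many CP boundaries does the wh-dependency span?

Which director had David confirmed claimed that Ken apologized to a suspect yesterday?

1

"which director" is extracted from the subject of "claimed".
Boundaries crossed, outermost first: [Ø] — 1 in total.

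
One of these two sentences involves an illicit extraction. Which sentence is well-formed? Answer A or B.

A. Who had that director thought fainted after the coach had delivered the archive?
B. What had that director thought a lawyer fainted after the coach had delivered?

In B, the wh-phrase is extracted from inside an adjunct island (introduced by "after"), which blocks movement.
In A, the extraction path crosses only that-complement boundaries, which are transparent.
So A is grammatical.

A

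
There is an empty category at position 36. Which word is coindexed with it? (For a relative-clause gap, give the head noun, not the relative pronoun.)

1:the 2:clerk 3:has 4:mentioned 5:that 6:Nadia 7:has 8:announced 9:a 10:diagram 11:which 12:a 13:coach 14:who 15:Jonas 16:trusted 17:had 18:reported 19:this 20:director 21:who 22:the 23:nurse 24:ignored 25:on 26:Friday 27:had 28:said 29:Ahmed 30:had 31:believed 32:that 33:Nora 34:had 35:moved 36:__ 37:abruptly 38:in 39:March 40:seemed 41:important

10

The gap at 36 is the object of "moved", inside a relative clause.
The relative pronoun is "which" (word 11); it is bound by the head noun immediately before it.
Its filler is the head noun "diagram", at word 10.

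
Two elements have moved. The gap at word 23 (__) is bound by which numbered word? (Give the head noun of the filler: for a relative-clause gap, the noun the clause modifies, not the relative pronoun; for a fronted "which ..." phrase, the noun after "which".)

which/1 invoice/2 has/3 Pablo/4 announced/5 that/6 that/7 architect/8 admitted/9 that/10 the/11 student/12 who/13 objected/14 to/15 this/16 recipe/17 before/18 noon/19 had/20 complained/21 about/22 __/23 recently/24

2

The marked gap is the object of the preposition "about" of "complained".
Its filler is the fronted wh-phrase "which invoice", at word 2.
(The other dependency links word 12 to a gap after word 13.)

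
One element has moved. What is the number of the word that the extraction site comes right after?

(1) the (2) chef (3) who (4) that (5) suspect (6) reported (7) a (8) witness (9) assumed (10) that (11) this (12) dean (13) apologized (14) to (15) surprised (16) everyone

The displaced element is "the chef" (word 2).
It is linked across 2 clause boundaries (Ø → that).
It functions as the object of the preposition "to" of "apologized", so the gap sits immediately after word 14 ("to").
Base order: That suspect reported a witness assumed that this dean apologized to the chef.

14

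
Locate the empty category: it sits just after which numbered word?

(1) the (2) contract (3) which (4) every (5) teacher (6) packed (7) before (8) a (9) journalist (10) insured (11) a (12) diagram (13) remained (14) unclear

6

The displaced element is "the contract" (word 2).
It functions as the direct object of "packed", so the gap sits immediately after word 6 ("packed").
Base order: Every teacher packed the contract before a journalist insured a diagram.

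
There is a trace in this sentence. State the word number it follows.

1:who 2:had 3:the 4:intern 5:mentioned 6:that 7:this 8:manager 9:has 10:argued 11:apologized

10

The displaced element is "who" (word 1).
It is linked across 2 clause boundaries (that → Ø).
It functions as the subject of "apologized", so the gap sits immediately after word 10 ("argued").
Base order: The intern had mentioned that this manager has argued that who apologized.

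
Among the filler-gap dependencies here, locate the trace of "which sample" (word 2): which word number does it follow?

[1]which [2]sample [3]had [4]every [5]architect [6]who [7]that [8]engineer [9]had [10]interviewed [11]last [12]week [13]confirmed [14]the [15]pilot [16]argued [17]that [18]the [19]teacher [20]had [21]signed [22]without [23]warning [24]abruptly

21

The displaced element is "which sample" (word 2).
It is linked across 2 clause boundaries (Ø → that).
It functions as the direct object of "signed", so the gap sits immediately after word 21 ("signed").
Base order: Every architect who that engineer had interviewed last week had confirmed the pilot argued that the teacher had signed which sample without warning abruptly.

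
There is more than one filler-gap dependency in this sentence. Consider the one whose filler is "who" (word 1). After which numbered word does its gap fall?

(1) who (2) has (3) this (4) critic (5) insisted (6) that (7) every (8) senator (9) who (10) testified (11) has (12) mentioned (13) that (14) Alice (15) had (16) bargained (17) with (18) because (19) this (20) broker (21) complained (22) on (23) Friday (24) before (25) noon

17

The displaced element is "who" (word 1).
It is linked across 2 clause boundaries (that → that).
It functions as the object of the preposition "with" of "bargained", so the gap sits immediately after word 17 ("with").
Base order: This critic has insisted that every senator who testified has mentioned that Alice had bargained with who because this broker complained on Friday before noon.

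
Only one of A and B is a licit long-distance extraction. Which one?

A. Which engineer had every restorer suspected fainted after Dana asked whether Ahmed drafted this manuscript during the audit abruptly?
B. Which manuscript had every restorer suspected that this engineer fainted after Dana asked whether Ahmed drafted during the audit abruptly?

A

In B, the wh-phrase is extracted from inside an adjunct island (introduced by "after"), which blocks movement.
In A, the extraction path crosses only that-complement boundaries, which are transparent.
So A is grammatical.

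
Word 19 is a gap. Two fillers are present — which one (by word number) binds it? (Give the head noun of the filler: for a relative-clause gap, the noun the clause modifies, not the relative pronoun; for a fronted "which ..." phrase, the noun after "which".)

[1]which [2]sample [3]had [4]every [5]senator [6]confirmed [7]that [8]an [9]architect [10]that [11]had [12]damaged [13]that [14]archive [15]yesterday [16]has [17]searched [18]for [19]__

2

The marked gap is the object of the preposition "for" of "searched".
Its filler is the fronted wh-phrase "which sample", at word 2.
(The other dependency links word 9 to a gap after word 10.)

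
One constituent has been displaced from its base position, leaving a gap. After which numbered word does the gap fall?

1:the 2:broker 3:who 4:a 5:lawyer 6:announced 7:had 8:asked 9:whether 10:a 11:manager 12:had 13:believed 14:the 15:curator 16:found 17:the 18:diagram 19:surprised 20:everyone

6

The displaced element is "the broker" (word 2).
It is linked across 1 clause boundary (Ø).
It functions as the subject of "asked", so the gap sits immediately after word 6 ("announced").
Base order: A lawyer announced the broker had asked whether a manager had believed the curator found the diagram.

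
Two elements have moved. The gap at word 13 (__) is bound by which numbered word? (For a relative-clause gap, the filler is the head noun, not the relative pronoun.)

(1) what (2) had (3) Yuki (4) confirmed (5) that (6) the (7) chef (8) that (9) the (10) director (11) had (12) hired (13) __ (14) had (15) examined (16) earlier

7

The marked gap is inside the relative clause, the direct object of "hired".
Its filler is the head noun "chef" (via "that"), at word 7.
(The other dependency links word 1 to a gap after word 15.)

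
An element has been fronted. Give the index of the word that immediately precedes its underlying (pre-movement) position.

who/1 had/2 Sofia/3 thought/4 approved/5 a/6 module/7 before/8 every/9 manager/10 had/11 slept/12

4

The displaced element is "who" (word 1).
It is linked across 1 clause boundary (Ø).
It functions as the subject of "approved", so the gap sits immediately after word 4 ("thought").
Base order: Sofia had thought that who approved a module before every manager had slept.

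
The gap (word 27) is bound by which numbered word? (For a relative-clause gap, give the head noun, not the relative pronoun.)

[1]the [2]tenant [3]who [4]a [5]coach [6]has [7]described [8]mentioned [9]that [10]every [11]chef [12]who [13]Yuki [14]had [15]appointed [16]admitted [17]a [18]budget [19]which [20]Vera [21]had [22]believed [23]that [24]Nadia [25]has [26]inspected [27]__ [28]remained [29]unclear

The gap at 27 is the object of "inspected", inside a relative clause.
The relative pronoun is "which" (word 19); it is bound by the head noun immediately before it.
Its filler is the head noun "budget", at word 18.

18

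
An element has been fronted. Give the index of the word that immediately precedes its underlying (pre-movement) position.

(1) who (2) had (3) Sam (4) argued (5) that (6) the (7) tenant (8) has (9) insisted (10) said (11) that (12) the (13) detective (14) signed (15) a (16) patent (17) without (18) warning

The displaced element is "who" (word 1).
It is linked across 2 clause boundaries (that → Ø).
It functions as the subject of "said", so the gap sits immediately after word 9 ("insisted").
Base order: Sam had argued that the tenant has insisted who said that the detective signed a patent without warning.

9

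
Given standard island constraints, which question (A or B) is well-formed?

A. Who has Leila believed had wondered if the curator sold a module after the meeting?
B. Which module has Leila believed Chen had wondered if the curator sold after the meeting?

In B, the wh-phrase is extracted from inside a wh-island (introduced by "if"), which blocks movement.
In A, the extraction path crosses only that-complement boundaries, which are transparent.
So A is grammatical.

A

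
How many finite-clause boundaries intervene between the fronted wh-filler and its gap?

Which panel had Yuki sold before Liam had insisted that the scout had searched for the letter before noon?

"which panel" originates inside the matrix clause — no clause boundary is crossed.

0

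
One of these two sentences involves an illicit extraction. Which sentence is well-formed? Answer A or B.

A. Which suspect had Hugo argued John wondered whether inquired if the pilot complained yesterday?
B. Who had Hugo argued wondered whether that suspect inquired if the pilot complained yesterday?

B

In A, the wh-phrase is extracted from inside a wh-island (introduced by "whether"), which blocks movement.
In B, the extraction path crosses only that-complement boundaries, which are transparent.
So B is grammatical.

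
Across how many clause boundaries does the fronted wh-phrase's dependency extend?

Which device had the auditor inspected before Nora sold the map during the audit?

0

"which device" originates inside the matrix clause — no clause boundary is crossed.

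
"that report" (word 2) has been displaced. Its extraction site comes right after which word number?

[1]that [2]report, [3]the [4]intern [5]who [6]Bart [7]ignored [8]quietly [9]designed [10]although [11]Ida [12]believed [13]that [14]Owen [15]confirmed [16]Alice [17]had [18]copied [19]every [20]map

9

The displaced element is "that report" (word 2).
It functions as the direct object of "designed", so the gap sits immediately after word 9 ("designed").
Base order: The intern who Bart ignored quietly designed that report although Ida believed that Owen confirmed Alice had copied every map.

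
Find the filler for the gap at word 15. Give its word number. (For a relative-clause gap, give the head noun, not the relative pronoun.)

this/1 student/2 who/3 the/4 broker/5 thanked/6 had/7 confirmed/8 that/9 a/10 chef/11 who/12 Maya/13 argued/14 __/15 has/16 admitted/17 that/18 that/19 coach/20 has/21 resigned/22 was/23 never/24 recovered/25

The gap at 15 is the subject of "admitted", inside a relative clause.
The relative pronoun is "who" (word 12); it is bound by the head noun immediately before it.
Its filler is the head noun "chef", at word 11.

11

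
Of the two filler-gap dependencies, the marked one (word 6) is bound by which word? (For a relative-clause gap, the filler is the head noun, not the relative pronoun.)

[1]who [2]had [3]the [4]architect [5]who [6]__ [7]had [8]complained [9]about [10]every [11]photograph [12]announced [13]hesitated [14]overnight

The marked gap is inside the relative clause, the subject of "complained".
Its filler is the head noun "architect" (via "who"), at word 4.
(The other dependency links word 1 to a gap after word 12.)

4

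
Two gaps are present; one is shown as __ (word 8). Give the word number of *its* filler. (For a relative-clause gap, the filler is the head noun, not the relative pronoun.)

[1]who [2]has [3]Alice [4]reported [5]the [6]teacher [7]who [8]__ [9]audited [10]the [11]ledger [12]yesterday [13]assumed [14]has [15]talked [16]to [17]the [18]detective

The marked gap is inside the relative clause, the subject of "audited".
Its filler is the head noun "teacher" (via "who"), at word 6.
(The other dependency links word 1 to a gap after word 13.)

6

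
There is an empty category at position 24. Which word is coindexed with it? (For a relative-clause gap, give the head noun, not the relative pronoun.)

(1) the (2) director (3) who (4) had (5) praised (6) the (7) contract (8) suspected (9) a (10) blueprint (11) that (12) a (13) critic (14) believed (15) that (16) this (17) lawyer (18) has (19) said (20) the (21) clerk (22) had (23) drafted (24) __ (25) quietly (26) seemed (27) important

10

The gap at 24 is the object of "drafted", inside a relative clause.
The relative pronoun is "that" (word 11); it is bound by the head noun immediately before it.
Its filler is the head noun "blueprint", at word 10.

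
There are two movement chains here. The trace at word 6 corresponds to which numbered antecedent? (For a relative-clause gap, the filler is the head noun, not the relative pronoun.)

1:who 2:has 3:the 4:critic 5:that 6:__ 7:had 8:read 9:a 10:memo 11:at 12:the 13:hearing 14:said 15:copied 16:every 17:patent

The marked gap is inside the relative clause, the subject of "read".
Its filler is the head noun "critic" (via "that"), at word 4.
(The other dependency links word 1 to a gap after word 14.)

4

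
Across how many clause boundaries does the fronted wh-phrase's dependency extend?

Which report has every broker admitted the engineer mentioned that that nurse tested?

"which report" is extracted from the object of "tested".
Boundaries crossed, outermost first: [Ø], [that] — 2 in total.

2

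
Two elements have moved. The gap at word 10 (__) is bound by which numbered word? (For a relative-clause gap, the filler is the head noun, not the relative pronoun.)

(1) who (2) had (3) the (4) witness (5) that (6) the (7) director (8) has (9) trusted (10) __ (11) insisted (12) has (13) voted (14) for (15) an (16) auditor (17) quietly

4

The marked gap is inside the relative clause, the direct object of "trusted".
Its filler is the head noun "witness" (via "that"), at word 4.
(The other dependency links word 1 to a gap after word 11.)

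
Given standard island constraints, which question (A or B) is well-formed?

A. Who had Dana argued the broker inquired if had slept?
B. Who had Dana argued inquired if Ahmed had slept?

B

In A, the wh-phrase is extracted from inside a wh-island (introduced by "if"), which blocks movement.
In B, the extraction path crosses only that-complement boundaries, which are transparent.
So B is grammatical.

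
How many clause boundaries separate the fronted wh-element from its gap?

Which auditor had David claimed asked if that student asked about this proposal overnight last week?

1

"which auditor" is extracted from the subject of "asked".
Boundaries crossed, outermost first: [Ø] — 1 in total.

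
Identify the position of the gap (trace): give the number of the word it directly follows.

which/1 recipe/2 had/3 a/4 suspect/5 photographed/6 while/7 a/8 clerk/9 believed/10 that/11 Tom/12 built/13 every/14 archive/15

6

The displaced element is "which recipe" (word 2).
It functions as the direct object of "photographed", so the gap sits immediately after word 6 ("photographed").
Base order: A suspect had photographed which recipe while a clerk believed that Tom built every archive.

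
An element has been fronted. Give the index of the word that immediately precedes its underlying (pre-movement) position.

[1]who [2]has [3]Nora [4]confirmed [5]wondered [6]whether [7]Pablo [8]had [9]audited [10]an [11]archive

The displaced element is "who" (word 1).
It is linked across 1 clause boundary (Ø).
It functions as the subject of "wondered", so the gap sits immediately after word 4 ("confirmed").
Base order: Nora has confirmed that who wondered whether Pablo had audited an archive.

4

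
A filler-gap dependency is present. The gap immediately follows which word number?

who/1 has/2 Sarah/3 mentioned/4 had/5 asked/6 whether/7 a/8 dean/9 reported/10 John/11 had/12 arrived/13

4

The displaced element is "who" (word 1).
It is linked across 1 clause boundary (Ø).
It functions as the subject of "asked", so the gap sits immediately after word 4 ("mentioned").
Base order: Sarah has mentioned that who had asked whether a dean reported John had arrived.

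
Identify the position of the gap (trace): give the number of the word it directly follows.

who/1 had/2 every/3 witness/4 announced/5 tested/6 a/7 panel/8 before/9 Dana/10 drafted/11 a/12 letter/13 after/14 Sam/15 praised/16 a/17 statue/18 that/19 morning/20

5

The displaced element is "who" (word 1).
It is linked across 1 clause boundary (Ø).
It functions as the subject of "tested", so the gap sits immediately after word 5 ("announced").
Base order: Every witness had announced that who tested a panel before Dana drafted a letter after Sam praised a statue that morning.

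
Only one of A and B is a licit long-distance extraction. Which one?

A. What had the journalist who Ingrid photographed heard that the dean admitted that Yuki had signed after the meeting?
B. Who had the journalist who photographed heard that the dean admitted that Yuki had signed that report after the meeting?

A

In B, the wh-phrase is extracted from inside a complex-NP island (relative clause) (introduced by "who"), which blocks movement.
In A, the extraction path crosses only that-complement boundaries, which are transparent.
So A is grammatical.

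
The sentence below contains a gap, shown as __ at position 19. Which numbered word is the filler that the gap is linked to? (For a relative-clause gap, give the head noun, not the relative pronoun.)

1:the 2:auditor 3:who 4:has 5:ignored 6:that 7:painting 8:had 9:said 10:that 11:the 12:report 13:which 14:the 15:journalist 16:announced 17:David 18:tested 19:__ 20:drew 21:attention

12

The gap at 19 is the object of "tested", inside a relative clause.
The relative pronoun is "which" (word 13); it is bound by the head noun immediately before it.
Its filler is the head noun "report", at word 12.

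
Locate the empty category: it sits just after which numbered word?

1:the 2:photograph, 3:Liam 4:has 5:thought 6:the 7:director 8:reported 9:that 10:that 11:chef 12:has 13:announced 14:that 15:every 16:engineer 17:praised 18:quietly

The displaced element is "the photograph" (word 2).
It is linked across 3 clause boundaries (Ø → that → that).
It functions as the direct object of "praised", so the gap sits immediately after word 17 ("praised").
Base order: Liam has thought the director reported that that chef has announced that every engineer praised the photograph quietly.

17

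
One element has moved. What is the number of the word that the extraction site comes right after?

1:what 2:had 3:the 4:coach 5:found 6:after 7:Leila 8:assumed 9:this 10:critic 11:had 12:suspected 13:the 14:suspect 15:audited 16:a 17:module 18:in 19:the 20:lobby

The displaced element is "what" (word 1).
It functions as the direct object of "found", so the gap sits immediately after word 5 ("found").
Base order: The coach had found what after Leila assumed this critic had suspected the suspect audited a module in the lobby.

5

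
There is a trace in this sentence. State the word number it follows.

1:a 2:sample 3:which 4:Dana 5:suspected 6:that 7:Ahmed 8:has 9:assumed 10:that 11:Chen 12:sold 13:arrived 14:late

The displaced element is "a sample" (word 2).
It is linked across 2 clause boundaries (that → that).
It functions as the direct object of "sold", so the gap sits immediately after word 12 ("sold").
Base order: Dana suspected that Ahmed has assumed that Chen sold a sample.

12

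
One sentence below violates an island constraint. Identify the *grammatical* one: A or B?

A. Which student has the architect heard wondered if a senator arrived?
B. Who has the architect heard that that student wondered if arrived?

A

In B, the wh-phrase is extracted from inside a wh-island (introduced by "if"), which blocks movement.
In A, the extraction path crosses only that-complement boundaries, which are transparent.
So A is grammatical.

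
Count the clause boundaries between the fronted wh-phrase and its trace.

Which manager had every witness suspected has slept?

1

"which manager" is extracted from the subject of "slept".
Boundaries crossed, outermost first: [Ø] — 1 in total.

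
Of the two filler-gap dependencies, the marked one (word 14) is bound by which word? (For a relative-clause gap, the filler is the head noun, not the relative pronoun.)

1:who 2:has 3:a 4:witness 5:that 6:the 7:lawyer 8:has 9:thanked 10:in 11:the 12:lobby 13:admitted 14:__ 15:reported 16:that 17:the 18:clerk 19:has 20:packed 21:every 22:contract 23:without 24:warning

1

The marked gap is the subject of "reported".
Its filler is the fronted wh-phrase "who", at word 1.
(The other dependency links word 4 to a gap after word 9.)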